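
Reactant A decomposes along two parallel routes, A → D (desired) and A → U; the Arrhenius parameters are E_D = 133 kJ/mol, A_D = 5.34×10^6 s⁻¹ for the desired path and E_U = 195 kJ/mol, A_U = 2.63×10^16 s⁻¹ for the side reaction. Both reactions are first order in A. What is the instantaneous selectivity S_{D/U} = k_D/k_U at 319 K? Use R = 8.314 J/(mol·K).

2.88

With equal orders, S_{D/U} = k_D/k_U = (A_D/A_U)·exp[(E_U−E_D)/(RT)].
(E_U−E_D)/(RT) = (195−133)×10³/(8.314×319) = 62000/2652 = 23.38.
k_D/k_U = (5.34×10^6/2.63×10^16)·exp(23.38) = 2.030×10^-10 × 1.421×10^10 = 2.88.
Since E_D < E_U, lowering the temperature improves selectivity toward D.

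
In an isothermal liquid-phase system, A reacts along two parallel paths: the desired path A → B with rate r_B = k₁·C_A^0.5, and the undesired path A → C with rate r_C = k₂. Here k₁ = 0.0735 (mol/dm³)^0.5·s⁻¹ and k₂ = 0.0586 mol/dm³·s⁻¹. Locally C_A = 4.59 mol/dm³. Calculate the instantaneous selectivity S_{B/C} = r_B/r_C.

S_{B/C} = r_B/r_C = (k₁·C_A^0.5)/(k₂) = (k₁/k₂)·C_A^0.5.
= (0.0735×4.590^0.5) / (0.0586) = 0.1575/0.05860 = 2.69.

2.69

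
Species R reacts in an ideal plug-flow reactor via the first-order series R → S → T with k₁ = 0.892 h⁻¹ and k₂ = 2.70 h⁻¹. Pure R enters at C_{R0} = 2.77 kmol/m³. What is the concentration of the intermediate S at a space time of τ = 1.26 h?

0.399 kmol/m³

Solving the coupled first-order balances gives C_S(τ) = [k₁/(k₂−k₁)]·C_{R0}·(e^(−k₁τ) − e^(−k₂τ)).
e^(−k₁τ) = e^(−0.892×1.26) = e^(−1.124) = 0.3250; e^(−k₂τ) = e^(−3.402) = 0.03331.
C_S = 0.892×2.77/(2.70−0.892) × (0.3250−0.03331) = 1.367×0.2917 = 0.3986 kmol/m³.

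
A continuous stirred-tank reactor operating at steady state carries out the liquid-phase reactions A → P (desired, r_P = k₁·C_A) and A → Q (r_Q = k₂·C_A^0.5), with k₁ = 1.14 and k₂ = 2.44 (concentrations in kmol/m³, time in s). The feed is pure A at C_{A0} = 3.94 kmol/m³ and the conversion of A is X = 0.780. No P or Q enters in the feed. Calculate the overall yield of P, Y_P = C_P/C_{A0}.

0.236

Exit C_A = C_{A0}(1−X) = 3.94×0.220 = 0.8668 kmol/m³.
Rates in a CSTR are evaluated at the outlet concentration: r_P = 1.14×0.8668 = 0.9882, r_Q = 2.44×0.8668^0.5 = 2.272.
Fraction of consumed A going to P: r_P/(r_P+r_Q) = 0.3031.
C_P = 0.3031·C_{A0}·X = 0.3031×3.94×0.780 = 0.932 kmol/m³; Y_P = C_P/C_{A0} = 0.236.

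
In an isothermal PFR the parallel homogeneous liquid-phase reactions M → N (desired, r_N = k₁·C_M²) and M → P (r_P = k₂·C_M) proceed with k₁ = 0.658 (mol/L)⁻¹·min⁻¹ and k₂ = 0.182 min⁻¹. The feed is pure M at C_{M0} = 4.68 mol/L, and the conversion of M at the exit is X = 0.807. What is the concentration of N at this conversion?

3.38 mol/L

C_M = C_{M0}(1−X) = 0.9032 mol/L.
Along a PFR/batch, dC_P/dC_M = −r_P/(r_N+r_P) = −k₂/(k₂+k₁·C_M).
Integrating from C_{M0} to C_M: C_P = (0.182/0.658)·ln[(0.182+0.658·4.68)/(0.182+0.658·0.903)] = 0.2766·ln(3.261/0.7763) = 0.3970 mol/L.
Then C_N = (C_{M0}−C_M) − C_P = 3.777 − 0.3970 = 3.380 mol/L.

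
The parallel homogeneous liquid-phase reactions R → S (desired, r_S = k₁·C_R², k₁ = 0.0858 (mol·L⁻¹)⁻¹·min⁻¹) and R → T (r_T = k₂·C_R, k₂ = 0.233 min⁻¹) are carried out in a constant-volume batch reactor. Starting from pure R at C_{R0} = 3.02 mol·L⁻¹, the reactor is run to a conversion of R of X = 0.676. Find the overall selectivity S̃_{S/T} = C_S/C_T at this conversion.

0.709

C_R = C_{R0}(1−X) = 0.9785 mol·L⁻¹.
Along a PFR/batch, dC_T/dC_R = −r_T/(r_S+r_T) = −k₂/(k₂+k₁·C_R).
Integrating from C_{R0} to C_R: C_T = (0.233/0.0858)·ln[(0.233+0.0858·3.02)/(0.233+0.0858·0.978)] = 2.716·ln(0.4921/0.3170) = 1.195 mol·L⁻¹.
Then C_S = (C_{R0}−C_R) − C_T = 2.042 − 1.195 = 0.8468 mol·L⁻¹.
S̃_{S/T} = C_S/C_T = 0.8468/1.195 = 0.709.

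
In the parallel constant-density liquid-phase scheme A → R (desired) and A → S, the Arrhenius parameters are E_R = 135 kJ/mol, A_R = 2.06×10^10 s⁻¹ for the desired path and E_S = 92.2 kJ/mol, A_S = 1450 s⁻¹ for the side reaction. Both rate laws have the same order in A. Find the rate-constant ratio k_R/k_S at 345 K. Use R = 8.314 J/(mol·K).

k_R/k_S = (A_R/A_S)·exp[−(E_R−E_S)/(RT)] = (A_R/A_S)·exp[(E_S−E_R)/(RT)].
(E_S−E_R)/(RT) = (92.2−135)×10³/(8.314×345) = -42800/2868 = -14.92.
k_R/k_S = (2.06×10^10/1450)·exp(-14.92) = 1.421×10^7 × 3.309×10^-7 = 4.70.

4.70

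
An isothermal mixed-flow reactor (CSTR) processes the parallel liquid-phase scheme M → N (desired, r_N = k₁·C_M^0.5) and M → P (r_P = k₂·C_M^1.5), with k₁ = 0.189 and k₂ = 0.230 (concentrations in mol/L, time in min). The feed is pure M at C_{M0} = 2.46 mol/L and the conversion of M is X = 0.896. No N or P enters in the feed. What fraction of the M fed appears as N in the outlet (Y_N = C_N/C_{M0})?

Exit C_M = C_{M0}(1−X) = 2.46×0.104 = 0.2558 mol/L.
A CSTR operates uniformly at the exit composition, giving r_N = 0.09560 and r_P = 0.02976 (each k·C_M^n at C_M = 0.2558).
Fraction of consumed M going to N: r_N/(r_N+r_P) = 0.7626.
C_N = 0.7626·C_{M0}·X = 0.7626×2.46×0.896 = 1.68 mol/L; Y_N = C_N/C_{M0} = 0.683.

0.683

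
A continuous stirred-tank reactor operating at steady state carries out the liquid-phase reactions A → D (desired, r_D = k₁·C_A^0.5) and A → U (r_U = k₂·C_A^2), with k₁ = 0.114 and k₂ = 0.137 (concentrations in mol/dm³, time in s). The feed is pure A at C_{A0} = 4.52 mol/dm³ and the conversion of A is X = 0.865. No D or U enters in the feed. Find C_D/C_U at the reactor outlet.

Exit C_A = C_{A0}(1−X) = 4.52×0.135 = 0.6102 mol/dm³.
A CSTR operates uniformly at the exit composition, giving r_D = 0.08905 and r_U = 0.05101 (each k·C_A^n at C_A = 0.6102).
Overall selectivity = C_D/C_U = r_Dτ/(r_Uτ) = r_D/r_U = 1.75.

1.75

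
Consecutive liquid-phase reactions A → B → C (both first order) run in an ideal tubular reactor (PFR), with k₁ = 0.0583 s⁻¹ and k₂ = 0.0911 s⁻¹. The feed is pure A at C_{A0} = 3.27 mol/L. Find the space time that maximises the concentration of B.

Setting dC_B/dτ = 0 gives τ_opt = ln(k₂/k₁)/(k₂−k₁).
= ln(0.0911/0.0583)/(0.0911−0.0583) = ln(1.563)/0.03280 = 0.4464/0.03280 = 13.6 s.

13.6 s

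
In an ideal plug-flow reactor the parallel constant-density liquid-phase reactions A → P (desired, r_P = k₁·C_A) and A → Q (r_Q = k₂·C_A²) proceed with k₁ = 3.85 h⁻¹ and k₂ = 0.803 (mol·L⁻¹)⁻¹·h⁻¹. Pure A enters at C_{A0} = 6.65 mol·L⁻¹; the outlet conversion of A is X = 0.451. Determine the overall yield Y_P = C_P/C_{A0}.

0.219

C_A = C_{A0}(1−X) = 3.651 mol·L⁻¹.
Along a PFR/batch, dC_P/dC_A = −r_P/(r_P+r_Q) = −k₁/(k₁+k₂·C_A).
Integrating from C_{A0} to C_A: C_P = (3.85/0.803)·ln[(3.85+0.803·6.65)/(3.85+0.803·3.65)] = 4.795·ln(9.190/6.782) = 1.457 mol·L⁻¹.
Y_P = C_P/C_{A0} = 1.457/6.65 = 0.219.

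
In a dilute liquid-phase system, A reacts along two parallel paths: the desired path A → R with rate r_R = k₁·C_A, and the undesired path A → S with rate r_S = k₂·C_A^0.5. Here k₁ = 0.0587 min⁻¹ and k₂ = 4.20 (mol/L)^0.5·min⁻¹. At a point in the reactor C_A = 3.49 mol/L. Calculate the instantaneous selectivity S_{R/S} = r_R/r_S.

S_{R/S} = r_R/r_S = (k₁·C_A)/(k₂·C_A^0.5) = (k₁/k₂)·C_A^0.5.
= (0.0587×3.490) / (4.20×3.490^0.5) = 0.2049/7.846 = 0.0261.

0.0261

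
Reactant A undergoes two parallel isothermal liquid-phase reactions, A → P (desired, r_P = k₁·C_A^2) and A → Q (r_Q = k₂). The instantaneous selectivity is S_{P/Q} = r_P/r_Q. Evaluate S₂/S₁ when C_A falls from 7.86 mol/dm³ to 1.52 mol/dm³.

0.0374

S_{P/Q} = (k₁/k₂)·C_A^2, so S₂/S₁ = (C_{A,2}/C_{A,1})^2.
= (1.52/7.86)^2 = (0.1934)^2 = 0.0374.
Selectivity toward P falls as C_A falls — high-concentration operation is favoured.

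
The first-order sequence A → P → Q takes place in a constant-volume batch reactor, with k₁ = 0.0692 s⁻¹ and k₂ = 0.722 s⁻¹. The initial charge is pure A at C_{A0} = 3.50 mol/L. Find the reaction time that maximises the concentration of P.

For first-order series the maximum of C_P occurs at t_opt = ln(k₂/k₁)/(k₂−k₁).
= ln(0.722/0.0692)/(0.722−0.0692) = ln(10.43)/0.6528 = 2.345/0.6528 = 3.59 s.

3.59 s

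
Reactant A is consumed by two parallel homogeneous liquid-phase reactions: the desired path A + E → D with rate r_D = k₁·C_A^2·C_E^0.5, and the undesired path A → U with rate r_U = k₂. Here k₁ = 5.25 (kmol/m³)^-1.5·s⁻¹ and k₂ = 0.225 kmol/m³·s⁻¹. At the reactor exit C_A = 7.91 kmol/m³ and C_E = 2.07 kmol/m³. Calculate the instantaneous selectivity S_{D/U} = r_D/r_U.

2100

S_{D/U} = r_D/r_U = (k₁·C_A^2·C_E^0.5)/(k₂) = (k₁/k₂)·C_A^2·C_E^0.5.
= (5.25×7.910^2×2.070^0.5) / (0.225) = 472.6/0.2250 = 2100.
Since the desired path is higher order in A, keeping C_A high (PFR or concentrated feed) favours D.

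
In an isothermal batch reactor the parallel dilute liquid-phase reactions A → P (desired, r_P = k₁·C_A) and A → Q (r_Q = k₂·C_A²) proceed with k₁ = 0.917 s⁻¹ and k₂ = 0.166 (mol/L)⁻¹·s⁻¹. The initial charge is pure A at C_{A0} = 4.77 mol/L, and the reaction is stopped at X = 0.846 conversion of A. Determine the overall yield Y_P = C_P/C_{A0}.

0.576

C_A = C_{A0}(1−X) = 0.7346 mol/L.
Along a PFR/batch, dC_P/dC_A = −r_P/(r_P+r_Q) = −k₁/(k₁+k₂·C_A).
Integrating from C_{A0} to C_A: C_P = (0.917/0.166)·ln[(0.917+0.166·4.77)/(0.917+0.166·0.735)] = 5.524·ln(1.709/1.039) = 2.749 mol/L.
Y_P = C_P/C_{A0} = 2.749/4.77 = 0.576.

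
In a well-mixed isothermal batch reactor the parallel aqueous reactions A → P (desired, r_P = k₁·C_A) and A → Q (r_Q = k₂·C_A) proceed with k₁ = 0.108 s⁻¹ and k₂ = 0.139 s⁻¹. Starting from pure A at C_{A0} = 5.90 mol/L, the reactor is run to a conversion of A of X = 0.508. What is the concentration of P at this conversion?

C_A = C_{A0}(1−X) = 2.903 mol/L.
Both paths are first order in A, so the instantaneous fraction to P is constant: dC_P/d(−C_A) = k₁/(k₁+k₂) = 0.4372.
C_P = 0.4372·(C_{A0}−C_A) = 0.4372×2.997 = 1.31 mol/L.

1.31 mol/L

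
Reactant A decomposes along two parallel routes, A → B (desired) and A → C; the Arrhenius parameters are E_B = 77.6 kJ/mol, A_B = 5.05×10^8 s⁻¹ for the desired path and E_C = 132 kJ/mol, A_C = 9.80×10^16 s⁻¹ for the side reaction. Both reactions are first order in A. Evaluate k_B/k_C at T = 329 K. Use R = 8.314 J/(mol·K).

2.24

With equal orders, S_{B/C} = k_B/k_C = (A_B/A_C)·exp[(E_C−E_B)/(RT)].
(E_C−E_B)/(RT) = (132−77.6)×10³/(8.314×329) = 54400/2735 = 19.89.
k_B/k_C = (5.05×10^8/9.80×10^16)·exp(19.89) = 5.153×10^-9 × 4.338×10^8 = 2.24.
Since E_B < E_C, lowering the temperature improves selectivity toward B.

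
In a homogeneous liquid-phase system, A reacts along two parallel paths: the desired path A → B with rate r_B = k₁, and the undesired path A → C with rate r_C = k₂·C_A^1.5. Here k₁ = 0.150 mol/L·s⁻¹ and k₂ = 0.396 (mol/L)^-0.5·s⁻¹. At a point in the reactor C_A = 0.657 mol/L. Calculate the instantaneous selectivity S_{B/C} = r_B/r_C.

S_{B/C} = r_B/r_C = (k₁)/(k₂·C_A^1.5) = (k₁/k₂)·C_A^-1.5.
= (0.150) / (0.396×0.6570^1.5) = 0.1500/0.2109 = 0.711.
The undesired path is higher order in A, so low C_A (CSTR or dilute feed) favours B.

0.711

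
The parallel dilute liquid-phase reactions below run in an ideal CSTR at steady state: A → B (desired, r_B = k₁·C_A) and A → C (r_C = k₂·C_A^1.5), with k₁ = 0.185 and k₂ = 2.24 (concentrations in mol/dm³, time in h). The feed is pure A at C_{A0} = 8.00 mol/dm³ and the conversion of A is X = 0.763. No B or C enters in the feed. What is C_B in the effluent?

0.345 mol/dm³

Exit C_A = C_{A0}(1−X) = 8.00×0.237 = 1.896 mol/dm³.
In a CSTR the entire volume is at exit conditions, so r_B = 0.185×1.896 = 0.3508 and r_C = 2.24×1.896^1.5 = 5.848.
Fraction of consumed A going to B: r_B/(r_B+r_C) = 0.05659.
C_B = 0.05659·C_{A0}·X = 0.05659×8.00×0.763 = 0.345 mol/dm³.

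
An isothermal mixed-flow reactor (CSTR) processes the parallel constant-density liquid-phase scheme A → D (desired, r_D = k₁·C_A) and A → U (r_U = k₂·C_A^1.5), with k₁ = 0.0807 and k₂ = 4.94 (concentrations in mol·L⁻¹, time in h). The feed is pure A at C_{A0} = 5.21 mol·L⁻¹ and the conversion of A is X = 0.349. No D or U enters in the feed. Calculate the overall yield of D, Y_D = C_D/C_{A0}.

Exit C_A = C_{A0}(1−X) = 5.21×0.651 = 3.392 mol·L⁻¹.
A CSTR operates uniformly at the exit composition, giving r_D = 0.2737 and r_U = 30.86 (each k·C_A^n at C_A = 3.392).
Fraction of consumed A going to D: r_D/(r_D+r_U) = 0.008792.
C_D = 0.008792·C_{A0}·X = 0.008792×5.21×0.349 = 0.0160 mol·L⁻¹; Y_D = C_D/C_{A0} = 0.00307.

0.00307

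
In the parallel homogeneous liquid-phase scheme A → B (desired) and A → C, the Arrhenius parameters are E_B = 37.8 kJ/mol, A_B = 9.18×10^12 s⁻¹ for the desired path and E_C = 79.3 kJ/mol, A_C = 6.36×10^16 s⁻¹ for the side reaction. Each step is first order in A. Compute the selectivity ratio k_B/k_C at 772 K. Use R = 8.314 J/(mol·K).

With equal orders, S_{B/C} = k_B/k_C = (A_B/A_C)·exp[(E_C−E_B)/(RT)].
(E_C−E_B)/(RT) = (79.3−37.8)×10³/(8.314×772) = 41500/6418 = 6.466.
k_B/k_C = (9.18×10^12/6.36×10^16)·exp(6.466) = 1.443×10^-4 × 642.8 = 0.0928.
Since E_B < E_C, lowering the temperature improves selectivity toward B.

0.0928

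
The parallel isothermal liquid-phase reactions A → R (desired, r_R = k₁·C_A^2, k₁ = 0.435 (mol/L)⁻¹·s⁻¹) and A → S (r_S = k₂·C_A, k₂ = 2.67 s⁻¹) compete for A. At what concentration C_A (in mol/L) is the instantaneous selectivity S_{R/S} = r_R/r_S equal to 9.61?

59.0 mol/L

S_{R/S} = (k₁/k₂)·C_A ⇒ C_A = S·k₂/k₁.
= 9.61×2.67/0.435 = 59.0 mol/L.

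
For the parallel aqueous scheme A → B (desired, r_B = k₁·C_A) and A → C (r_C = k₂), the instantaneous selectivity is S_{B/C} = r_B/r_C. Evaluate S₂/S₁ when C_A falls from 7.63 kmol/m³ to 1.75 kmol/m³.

S_{B/C} = (k₁/k₂)·C_A, so S₂/S₁ = (C_{A,2}/C_{A,1}).
= 1.75/7.63 = 0.229.
Selectivity toward B falls as C_A falls — high-concentration operation is favoured.

0.229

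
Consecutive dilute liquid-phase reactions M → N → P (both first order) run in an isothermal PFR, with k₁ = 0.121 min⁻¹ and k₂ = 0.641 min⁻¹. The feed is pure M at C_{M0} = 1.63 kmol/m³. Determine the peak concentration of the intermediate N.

0.209 kmol/m³

Evaluating C_N at τ_opt = ln(k₂/k₁)/(k₂−k₁) gives C_{N,max}/C_{M0} = (k₁/k₂)^[k₂/(k₂−k₁)].
= (0.121/0.641)^(0.641/(0.641−0.121)) = (0.1888)^(1.233) = 0.1281.
C_{N,max} = 0.1281×1.63 = 0.209 kmol/m³.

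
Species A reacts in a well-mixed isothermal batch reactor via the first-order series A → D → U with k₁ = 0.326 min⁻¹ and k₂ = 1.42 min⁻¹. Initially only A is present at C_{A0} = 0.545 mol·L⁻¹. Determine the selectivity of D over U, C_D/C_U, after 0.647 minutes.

Solving the coupled first-order balances gives C_D(t) = [k₁/(k₂−k₁)]·C_{A0}·(e^(−k₁t) − e^(−k₂t)).
e^(−k₁t) = e^(−0.326×0.647) = e^(−0.2109) = 0.8098; e^(−k₂t) = e^(−0.9187) = 0.3990.
C_D = 0.326×0.545/(1.42−0.326) × (0.8098−0.3990) = 0.1624×0.4108 = 0.06672 mol·L⁻¹.
C_A = C_{A0}e^(−k₁t) = 0.4414 mol·L⁻¹, so C_U = C_{A0}−C_A−C_D = 0.03692 mol·L⁻¹; C_D/C_U = 1.81.

1.81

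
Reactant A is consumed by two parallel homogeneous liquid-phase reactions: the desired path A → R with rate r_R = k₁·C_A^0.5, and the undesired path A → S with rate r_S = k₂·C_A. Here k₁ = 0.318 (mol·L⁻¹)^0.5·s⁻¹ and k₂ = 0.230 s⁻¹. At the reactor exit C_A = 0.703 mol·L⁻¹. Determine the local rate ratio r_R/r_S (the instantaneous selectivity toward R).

S_{R/S} = r_R/r_S = (k₁·C_A^0.5)/(k₂·C_A) = (k₁/k₂)·C_A^-0.5.
= (0.318×0.7030^0.5) / (0.230×0.7030) = 0.2666/0.1617 = 1.65.

1.65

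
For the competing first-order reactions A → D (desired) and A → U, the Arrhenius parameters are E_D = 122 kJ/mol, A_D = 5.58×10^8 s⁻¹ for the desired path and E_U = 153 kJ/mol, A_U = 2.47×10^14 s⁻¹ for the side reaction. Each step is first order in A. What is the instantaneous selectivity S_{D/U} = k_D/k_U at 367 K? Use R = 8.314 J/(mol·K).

k_D/k_U = (A_D/A_U)·exp[−(E_D−E_U)/(RT)] = (A_D/A_U)·exp[(E_U−E_D)/(RT)].
(E_U−E_D)/(RT) = (153−122)×10³/(8.314×367) = 31000/3051 = 10.16.
k_D/k_U = (5.58×10^8/2.47×10^14)·exp(10.16) = 2.259×10^-6 × 25843 = 0.0584.
Since E_D < E_U, lowering the temperature improves selectivity toward D.

0.0584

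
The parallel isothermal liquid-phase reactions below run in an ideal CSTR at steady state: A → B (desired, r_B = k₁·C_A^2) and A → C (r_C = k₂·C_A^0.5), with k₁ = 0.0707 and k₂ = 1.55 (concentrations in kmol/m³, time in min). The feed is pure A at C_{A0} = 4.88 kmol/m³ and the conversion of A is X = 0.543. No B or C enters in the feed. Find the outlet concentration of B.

Exit C_A = C_{A0}(1−X) = 4.88×0.457 = 2.230 kmol/m³.
A CSTR operates uniformly at the exit composition, giving r_B = 0.3516 and r_C = 2.315 (each k·C_A^n at C_A = 2.230).
Fraction of consumed A going to B: r_B/(r_B+r_C) = 0.1319.
C_B = 0.1319·C_{A0}·X = 0.1319×4.88×0.543 = 0.349 kmol/m³.

0.349 kmol/m³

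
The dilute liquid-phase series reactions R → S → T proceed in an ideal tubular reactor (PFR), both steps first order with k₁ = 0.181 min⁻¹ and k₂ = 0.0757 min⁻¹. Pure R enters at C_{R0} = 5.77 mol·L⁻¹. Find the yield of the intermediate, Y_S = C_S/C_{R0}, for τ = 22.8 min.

0.278

The intermediate concentration in a first-order A→B→C sequence is C_S = k₁C_{R0}(e^(−k₁τ) − e^(−k₂τ))/(k₂−k₁).
e^(−k₁τ) = e^(−0.181×22.8) = e^(−4.127) = 0.01613; e^(−k₂τ) = e^(−1.726) = 0.1780.
C_S = 0.181×5.77/(0.0757−0.181) × (0.01613−0.1780) = (-9.918)×(-0.1619) = 1.605 mol·L⁻¹.
Y_S = C_S/C_{R0} = 1.605/5.77 = 0.278.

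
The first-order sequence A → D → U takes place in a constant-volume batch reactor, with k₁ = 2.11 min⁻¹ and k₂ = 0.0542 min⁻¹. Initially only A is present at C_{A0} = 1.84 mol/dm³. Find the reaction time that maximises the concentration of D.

For first-order series the maximum of C_D occurs at t_opt = ln(k₂/k₁)/(k₂−k₁).
= ln(0.0542/2.11)/(0.0542−2.11) = ln(0.02569)/-2.056 = -3.662/-2.056 = 1.78 min.

1.78 min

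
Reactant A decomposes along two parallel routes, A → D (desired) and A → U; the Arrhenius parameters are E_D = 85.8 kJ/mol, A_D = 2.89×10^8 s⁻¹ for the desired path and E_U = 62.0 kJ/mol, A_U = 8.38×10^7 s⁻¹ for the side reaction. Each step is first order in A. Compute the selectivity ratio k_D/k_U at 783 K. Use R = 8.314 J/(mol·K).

0.0891

k_D/k_U = (A_D/A_U)·exp[−(E_D−E_U)/(RT)] = (A_D/A_U)·exp[(E_U−E_D)/(RT)].
(E_U−E_D)/(RT) = (62.0−85.8)×10³/(8.314×783) = -23800/6510 = -3.656.
k_D/k_U = (2.89×10^8/8.38×10^7)·exp(-3.656) = 3.449 × 0.02584 = 0.0891.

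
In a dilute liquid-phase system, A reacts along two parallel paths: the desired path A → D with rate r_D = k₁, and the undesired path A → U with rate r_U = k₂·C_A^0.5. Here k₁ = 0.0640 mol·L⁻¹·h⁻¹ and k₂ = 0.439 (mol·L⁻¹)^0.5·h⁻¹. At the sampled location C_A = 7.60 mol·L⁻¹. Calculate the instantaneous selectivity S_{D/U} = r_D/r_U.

0.0529

S_{D/U} = r_D/r_U = (k₁)/(k₂·C_A^0.5) = (k₁/k₂)·C_A^-0.5.
= (0.0640) / (0.439×7.600^0.5) = 0.06400/1.210 = 0.0529.
The undesired path is higher order in A, so low C_A (CSTR or dilute feed) favours D.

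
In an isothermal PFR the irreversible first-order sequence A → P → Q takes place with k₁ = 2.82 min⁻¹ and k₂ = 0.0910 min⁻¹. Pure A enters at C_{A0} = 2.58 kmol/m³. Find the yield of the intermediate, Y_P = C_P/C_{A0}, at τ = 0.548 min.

Solving the coupled first-order balances gives C_P(τ) = [k₁/(k₂−k₁)]·C_{A0}·(e^(−k₁τ) − e^(−k₂τ)).
e^(−k₁τ) = e^(−2.82×0.548) = e^(−1.545) = 0.2132; e^(−k₂τ) = e^(−0.04987) = 0.9514.
C_P = 2.82×2.58/(0.0910−2.82) × (0.2132−0.9514) = (-2.666)×(-0.7381) = 1.968 kmol/m³.
Y_P = C_P/C_{A0} = 1.968/2.58 = 0.763.

0.763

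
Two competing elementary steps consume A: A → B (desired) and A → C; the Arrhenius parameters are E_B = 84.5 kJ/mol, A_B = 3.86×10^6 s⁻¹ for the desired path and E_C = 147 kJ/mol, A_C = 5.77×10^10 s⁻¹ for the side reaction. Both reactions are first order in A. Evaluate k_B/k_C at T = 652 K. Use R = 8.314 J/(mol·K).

6.80

With equal orders, S_{B/C} = k_B/k_C = (A_B/A_C)·exp[(E_C−E_B)/(RT)].
(E_C−E_B)/(RT) = (147−84.5)×10³/(8.314×652) = 62500/5421 = 11.53.
k_B/k_C = (3.86×10^6/5.77×10^10)·exp(11.53) = 6.690×10^-5 × 1.017×10^5 = 6.80.
Since E_B < E_C, lowering the temperature improves selectivity toward B.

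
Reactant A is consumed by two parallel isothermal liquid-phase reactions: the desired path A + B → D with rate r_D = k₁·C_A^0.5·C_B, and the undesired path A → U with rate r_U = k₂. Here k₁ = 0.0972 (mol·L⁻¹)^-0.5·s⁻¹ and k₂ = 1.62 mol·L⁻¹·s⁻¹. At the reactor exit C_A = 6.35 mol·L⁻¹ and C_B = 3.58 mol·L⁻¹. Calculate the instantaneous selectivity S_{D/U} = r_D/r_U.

0.541

S_{D/U} = r_D/r_U = (k₁·C_A^0.5·C_B)/(k₂) = (k₁/k₂)·C_A^0.5·C_B.
= (0.0972×6.350^0.5×3.580) / (1.62) = 0.8769/1.620 = 0.541.
Since the desired path is higher order in A, keeping C_A high (PFR or concentrated feed) favours D.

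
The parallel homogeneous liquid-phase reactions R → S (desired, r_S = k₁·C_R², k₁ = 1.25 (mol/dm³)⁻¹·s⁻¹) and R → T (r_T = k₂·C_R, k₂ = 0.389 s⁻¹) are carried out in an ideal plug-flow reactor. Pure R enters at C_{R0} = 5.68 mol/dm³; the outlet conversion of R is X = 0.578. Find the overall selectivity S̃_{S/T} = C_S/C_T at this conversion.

12.3

C_R = C_{R0}(1−X) = 2.397 mol/dm³.
Along a PFR/batch, dC_T/dC_R = −r_T/(r_S+r_T) = −k₂/(k₂+k₁·C_R).
Integrating from C_{R0} to C_R: C_T = (0.389/1.25)·ln[(0.389+1.25·5.68)/(0.389+1.25·2.40)] = 0.3112·ln(7.489/3.385) = 0.2471 mol/dm³.
Then C_S = (C_{R0}−C_R) − C_T = 3.283 − 0.2471 = 3.036 mol/dm³.
S̃_{S/T} = C_S/C_T = 3.036/0.2471 = 12.3.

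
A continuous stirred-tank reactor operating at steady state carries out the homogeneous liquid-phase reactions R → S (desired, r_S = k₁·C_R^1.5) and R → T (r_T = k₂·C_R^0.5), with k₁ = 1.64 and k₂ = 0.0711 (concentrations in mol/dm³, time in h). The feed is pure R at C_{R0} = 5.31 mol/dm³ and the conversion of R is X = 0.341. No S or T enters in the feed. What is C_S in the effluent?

1.79 mol/dm³

Exit C_R = C_{R0}(1−X) = 5.31×0.659 = 3.499 mol/dm³.
Rates in a CSTR are evaluated at the outlet concentration: r_S = 1.64×3.499^1.5 = 10.74, r_T = 0.0711×3.499^0.5 = 0.1330.
Fraction of consumed R going to S: r_S/(r_S+r_T) = 0.9878.
C_S = 0.9878·C_{R0}·X = 0.9878×5.31×0.341 = 1.79 mol/dm³.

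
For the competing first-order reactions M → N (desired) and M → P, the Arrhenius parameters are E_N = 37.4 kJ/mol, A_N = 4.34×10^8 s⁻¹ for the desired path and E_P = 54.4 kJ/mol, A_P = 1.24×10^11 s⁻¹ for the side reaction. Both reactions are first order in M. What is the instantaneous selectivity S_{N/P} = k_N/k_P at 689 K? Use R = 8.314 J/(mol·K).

0.0681

k_N/k_P = (A_N/A_P)·exp[−(E_N−E_P)/(RT)] = (A_N/A_P)·exp[(E_P−E_N)/(RT)].
(E_P−E_N)/(RT) = (54.4−37.4)×10³/(8.314×689) = 17000/5728 = 2.968.
k_N/k_P = (4.34×10^8/1.24×10^11)·exp(2.968) = 0.003500 × 19.45 = 0.0681.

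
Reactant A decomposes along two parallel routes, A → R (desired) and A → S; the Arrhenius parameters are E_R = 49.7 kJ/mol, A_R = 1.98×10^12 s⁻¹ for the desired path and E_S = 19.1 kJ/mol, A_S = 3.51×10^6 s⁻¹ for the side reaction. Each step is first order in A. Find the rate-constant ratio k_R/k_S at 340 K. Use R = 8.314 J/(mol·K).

Since both paths have the same order in A, the concentration cancels and S_{R/S} = k_R/k_S = (A_R/A_S)·exp[(E_S−E_R)/(RT)].
(E_S−E_R)/(RT) = (19.1−49.7)×10³/(8.314×340) = -30600/2827 = -10.83.
k_R/k_S = (1.98×10^12/3.51×10^6)·exp(-10.83) = 5.641×10^5 × 1.989×10^-5 = 11.2.

11.2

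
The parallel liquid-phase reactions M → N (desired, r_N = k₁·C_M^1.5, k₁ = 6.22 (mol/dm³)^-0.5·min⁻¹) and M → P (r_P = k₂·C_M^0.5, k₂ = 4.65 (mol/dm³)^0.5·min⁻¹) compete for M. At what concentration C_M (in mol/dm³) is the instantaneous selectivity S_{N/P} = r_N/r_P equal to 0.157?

S_{N/P} = (k₁/k₂)·C_M ⇒ C_M = S·k₂/k₁.
= 0.157×4.65/6.22 = 0.117 mol/dm³.

0.117 mol/dm³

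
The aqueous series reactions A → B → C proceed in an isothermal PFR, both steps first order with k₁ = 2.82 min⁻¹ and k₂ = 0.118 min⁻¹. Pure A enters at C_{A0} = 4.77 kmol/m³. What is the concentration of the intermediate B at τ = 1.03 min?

For first-order series with pure A initially, C_B(τ) = k₁C_{A0}/(k₂−k₁)·(e^(−k₁τ) − e^(−k₂τ)).
e^(−k₁τ) = e^(−2.82×1.03) = e^(−2.905) = 0.05477; e^(−k₂τ) = e^(−0.1215) = 0.8856.
C_B = 2.82×4.77/(0.118−2.82) × (0.05477−0.8856) = (-4.978)×(-0.8308) = 4.136 kmol/m³.

4.14 kmol/m³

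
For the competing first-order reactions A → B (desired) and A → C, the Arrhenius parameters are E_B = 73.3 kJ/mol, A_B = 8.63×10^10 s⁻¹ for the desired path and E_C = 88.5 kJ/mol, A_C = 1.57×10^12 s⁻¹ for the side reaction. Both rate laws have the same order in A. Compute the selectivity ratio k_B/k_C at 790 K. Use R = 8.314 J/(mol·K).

0.556

Since both paths have the same order in A, the concentration cancels and S_{B/C} = k_B/k_C = (A_B/A_C)·exp[(E_C−E_B)/(RT)].
(E_C−E_B)/(RT) = (88.5−73.3)×10³/(8.314×790) = 15200/6568 = 2.314.
k_B/k_C = (8.63×10^10/1.57×10^12)·exp(2.314) = 0.05497 × 10.12 = 0.556.
Since E_B < E_C, lowering the temperature improves selectivity toward B.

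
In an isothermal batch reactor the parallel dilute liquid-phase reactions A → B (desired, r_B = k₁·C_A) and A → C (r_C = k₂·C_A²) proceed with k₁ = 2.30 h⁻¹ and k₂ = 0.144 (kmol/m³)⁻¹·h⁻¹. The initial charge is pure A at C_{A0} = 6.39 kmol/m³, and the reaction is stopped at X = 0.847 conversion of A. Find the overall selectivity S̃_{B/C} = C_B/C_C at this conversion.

C_A = C_{A0}(1−X) = 0.9777 kmol/m³.
Along a PFR/batch, dC_B/dC_A = −r_B/(r_B+r_C) = −k₁/(k₁+k₂·C_A).
Integrating from C_{A0} to C_A: C_B = (2.30/0.144)·ln[(2.30+0.144·6.39)/(2.30+0.144·0.978)] = 15.97·ln(3.220/2.441) = 4.426 kmol/m³.
C_C = (C_{A0}−C_A)−C_B = 0.9862 kmol/m³; S̃_{B/C} = 4.426/0.9862 = 4.49.

4.49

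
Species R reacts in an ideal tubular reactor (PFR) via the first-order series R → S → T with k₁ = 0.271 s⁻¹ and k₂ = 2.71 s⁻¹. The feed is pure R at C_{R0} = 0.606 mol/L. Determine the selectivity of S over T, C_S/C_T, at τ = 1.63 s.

The intermediate concentration in a first-order A→B→C sequence is C_S = k₁C_{R0}(e^(−k₁τ) − e^(−k₂τ))/(k₂−k₁).
e^(−k₁τ) = e^(−0.271×1.63) = e^(−0.4417) = 0.6429; e^(−k₂τ) = e^(−4.417) = 0.01207.
C_S = 0.271×0.606/(2.71−0.271) × (0.6429−0.01207) = 0.06733×0.6309 = 0.04248 mol/L.
C_R = C_{R0}e^(−k₁τ) = 0.3896 mol/L, so C_T = C_{R0}−C_R−C_S = 0.1739 mol/L; C_S/C_T = 0.244.

0.244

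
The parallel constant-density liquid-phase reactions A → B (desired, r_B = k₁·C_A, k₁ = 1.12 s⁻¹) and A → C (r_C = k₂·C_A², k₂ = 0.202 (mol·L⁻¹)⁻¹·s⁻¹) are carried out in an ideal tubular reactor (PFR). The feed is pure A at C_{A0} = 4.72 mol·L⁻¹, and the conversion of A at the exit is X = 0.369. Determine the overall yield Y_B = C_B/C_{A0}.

0.218

C_A = C_{A0}(1−X) = 2.978 mol·L⁻¹.
Along a PFR/batch, dC_B/dC_A = −r_B/(r_B+r_C) = −k₁/(k₁+k₂·C_A).
Integrating from C_{A0} to C_A: C_B = (1.12/0.202)·ln[(1.12+0.202·4.72)/(1.12+0.202·2.98)] = 5.545·ln(2.073/1.722) = 1.031 mol·L⁻¹.
Y_B = C_B/C_{A0} = 1.031/4.72 = 0.218.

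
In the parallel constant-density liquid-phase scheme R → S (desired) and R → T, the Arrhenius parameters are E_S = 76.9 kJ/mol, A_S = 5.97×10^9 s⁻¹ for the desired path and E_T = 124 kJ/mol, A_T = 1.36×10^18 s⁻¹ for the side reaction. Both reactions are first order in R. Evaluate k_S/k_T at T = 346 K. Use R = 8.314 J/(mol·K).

0.0567

Since both paths have the same order in R, the concentration cancels and S_{S/T} = k_S/k_T = (A_S/A_T)·exp[(E_T−E_S)/(RT)].
(E_T−E_S)/(RT) = (124−76.9)×10³/(8.314×346) = 47100/2877 = 16.37.
k_S/k_T = (5.97×10^9/1.36×10^18)·exp(16.37) = 4.390×10^-9 × 1.291×10^7 = 0.0567.
Since E_S < E_T, lowering the temperature improves selectivity toward S.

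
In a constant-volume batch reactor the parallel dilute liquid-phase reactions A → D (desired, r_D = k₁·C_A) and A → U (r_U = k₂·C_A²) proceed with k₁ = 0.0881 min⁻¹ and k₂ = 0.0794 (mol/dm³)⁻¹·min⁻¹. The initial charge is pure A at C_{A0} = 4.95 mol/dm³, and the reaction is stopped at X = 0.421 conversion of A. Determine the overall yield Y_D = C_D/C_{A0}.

0.0945

C_A = C_{A0}(1−X) = 2.866 mol/dm³.
Along a PFR/batch, dC_D/dC_A = −r_D/(r_D+r_U) = −k₁/(k₁+k₂·C_A).
Integrating from C_{A0} to C_A: C_D = (0.0881/0.0794)·ln[(0.0881+0.0794·4.95)/(0.0881+0.0794·2.87)] = 1.110·ln(0.4811/0.3157) = 0.4676 mol/dm³.
Y_D = C_D/C_{A0} = 0.4676/4.95 = 0.0945.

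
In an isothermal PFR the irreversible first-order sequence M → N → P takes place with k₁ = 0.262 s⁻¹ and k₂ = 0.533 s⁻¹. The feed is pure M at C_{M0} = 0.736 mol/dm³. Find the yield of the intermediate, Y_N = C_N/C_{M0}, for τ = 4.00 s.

The intermediate concentration in a first-order A→B→C sequence is C_N = k₁C_{M0}(e^(−k₁τ) − e^(−k₂τ))/(k₂−k₁).
e^(−k₁τ) = e^(−0.262×4.00) = e^(−1.048) = 0.3506; e^(−k₂τ) = e^(−2.132) = 0.1186.
C_N = 0.262×0.736/(0.533−0.262) × (0.3506−0.1186) = 0.7116×0.2320 = 0.1651 mol/dm³.
Y_N = C_N/C_{M0} = 0.1651/0.736 = 0.224.

0.224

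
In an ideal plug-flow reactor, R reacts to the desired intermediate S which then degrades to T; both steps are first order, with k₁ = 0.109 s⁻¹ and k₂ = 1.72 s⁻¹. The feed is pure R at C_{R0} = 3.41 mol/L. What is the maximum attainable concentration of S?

0.179 mol/L

At the optimum, C_{S,max}/C_{R0} = (k₁/k₂)^[k₂/(k₂−k₁)].
= (0.109/1.72)^(1.72/(1.72−0.109)) = (0.06337)^(1.068) = 0.05258.
C_{S,max} = 0.05258×3.41 = 0.179 mol/L.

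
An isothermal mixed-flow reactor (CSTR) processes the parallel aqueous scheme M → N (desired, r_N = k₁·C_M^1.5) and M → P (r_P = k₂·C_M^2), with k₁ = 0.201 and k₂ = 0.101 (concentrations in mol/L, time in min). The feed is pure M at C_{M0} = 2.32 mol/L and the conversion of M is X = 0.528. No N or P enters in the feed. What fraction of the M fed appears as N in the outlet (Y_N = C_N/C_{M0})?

0.346

Exit C_M = C_{M0}(1−X) = 2.32×0.472 = 1.095 mol/L.
A CSTR operates uniformly at the exit composition, giving r_N = 0.2303 and r_P = 0.1211 (each k·C_M^n at C_M = 1.095).
Fraction of consumed M going to N: r_N/(r_N+r_P) = 0.6554.
C_N = 0.6554·C_{M0}·X = 0.6554×2.32×0.528 = 0.803 mol/L; Y_N = C_N/C_{M0} = 0.346.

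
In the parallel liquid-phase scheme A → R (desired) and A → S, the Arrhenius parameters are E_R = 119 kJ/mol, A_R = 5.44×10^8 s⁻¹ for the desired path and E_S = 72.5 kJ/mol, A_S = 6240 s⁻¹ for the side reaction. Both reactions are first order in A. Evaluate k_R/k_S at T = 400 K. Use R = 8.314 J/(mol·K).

0.0738

With equal orders, S_{R/S} = k_R/k_S = (A_R/A_S)·exp[(E_S−E_R)/(RT)].
(E_S−E_R)/(RT) = (72.5−119)×10³/(8.314×400) = -46500/3326 = -13.98.
k_R/k_S = (5.44×10^8/6240)·exp(-13.98) = 87179 × 8.463×10^-7 = 0.0738.
Since E_R > E_S, raising the temperature improves selectivity toward R.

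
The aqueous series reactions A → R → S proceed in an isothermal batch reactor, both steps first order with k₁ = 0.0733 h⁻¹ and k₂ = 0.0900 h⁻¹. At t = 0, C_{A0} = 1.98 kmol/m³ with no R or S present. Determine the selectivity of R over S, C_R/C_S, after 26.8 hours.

For first-order series with pure A initially, C_R(t) = k₁C_{A0}/(k₂−k₁)·(e^(−k₁t) − e^(−k₂t)).
e^(−k₁t) = e^(−0.0733×26.8) = e^(−1.964) = 0.1402; e^(−k₂t) = e^(−2.412) = 0.08964.
C_R = 0.0733×1.98/(0.0900−0.0733) × (0.1402−0.08964) = 8.691×0.05060 = 0.4397 kmol/m³.
C_A = C_{A0}e^(−k₁t) = 0.2777 kmol/m³, so C_S = C_{A0}−C_A−C_R = 1.263 kmol/m³; C_R/C_S = 0.348.

0.348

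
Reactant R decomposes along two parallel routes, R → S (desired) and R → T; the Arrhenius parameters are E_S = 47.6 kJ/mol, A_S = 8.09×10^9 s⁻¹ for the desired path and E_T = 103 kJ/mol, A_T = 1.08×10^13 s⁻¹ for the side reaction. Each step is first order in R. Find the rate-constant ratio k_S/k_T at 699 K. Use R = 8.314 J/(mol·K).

10.3

Since both paths have the same order in R, the concentration cancels and S_{S/T} = k_S/k_T = (A_S/A_T)·exp[(E_T−E_S)/(RT)].
(E_T−E_S)/(RT) = (103−47.6)×10³/(8.314×699) = 55400/5811 = 9.533.
k_S/k_T = (8.09×10^9/1.08×10^13)·exp(9.533) = 7.491×10^-4 × 13806 = 10.3.
Since E_S < E_T, lowering the temperature improves selectivity toward S.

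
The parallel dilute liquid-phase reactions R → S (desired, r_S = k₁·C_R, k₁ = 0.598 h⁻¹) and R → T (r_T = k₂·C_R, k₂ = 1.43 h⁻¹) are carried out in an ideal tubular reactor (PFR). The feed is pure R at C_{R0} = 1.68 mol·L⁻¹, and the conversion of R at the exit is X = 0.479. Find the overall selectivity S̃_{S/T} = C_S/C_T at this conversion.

C_R = C_{R0}(1−X) = 0.8753 mol·L⁻¹.
Both paths are first order in R, so the instantaneous fraction to S is constant: dC_S/d(−C_R) = k₁/(k₁+k₂) = 0.2949.
C_S = 0.2949·(C_{R0}−C_R) = 0.2949×0.8047 = 0.237 mol·L⁻¹.
C_T = (C_{R0}−C_R)−C_S = 0.5674 mol·L⁻¹; S̃_{S/T} = 0.2373/0.5674 = 0.418.

0.418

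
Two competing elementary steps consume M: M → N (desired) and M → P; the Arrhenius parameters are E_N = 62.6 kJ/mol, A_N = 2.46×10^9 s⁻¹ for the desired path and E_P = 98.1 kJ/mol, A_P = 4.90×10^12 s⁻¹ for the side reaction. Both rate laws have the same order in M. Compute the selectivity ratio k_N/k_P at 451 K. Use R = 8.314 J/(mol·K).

Since both paths have the same order in M, the concentration cancels and S_{N/P} = k_N/k_P = (A_N/A_P)·exp[(E_P−E_N)/(RT)].
(E_P−E_N)/(RT) = (98.1−62.6)×10³/(8.314×451) = 35500/3750 = 9.468.
k_N/k_P = (2.46×10^9/4.90×10^12)·exp(9.468) = 5.020×10^-4 × 12934 = 6.49.

6.49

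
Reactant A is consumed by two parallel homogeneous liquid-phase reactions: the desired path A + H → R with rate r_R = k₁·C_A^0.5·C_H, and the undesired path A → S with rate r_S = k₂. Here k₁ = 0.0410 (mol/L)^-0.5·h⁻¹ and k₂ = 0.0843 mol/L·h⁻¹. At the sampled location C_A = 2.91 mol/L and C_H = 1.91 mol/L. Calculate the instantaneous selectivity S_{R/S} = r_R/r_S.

S_{R/S} = r_R/r_S = (k₁·C_A^0.5·C_H)/(k₂) = (k₁/k₂)·C_A^0.5·C_H.
= (0.0410×2.910^0.5×1.910) / (0.0843) = 0.1336/0.08430 = 1.58.
Since the desired path is higher order in A, keeping C_A high (PFR or concentrated feed) favours R.

1.58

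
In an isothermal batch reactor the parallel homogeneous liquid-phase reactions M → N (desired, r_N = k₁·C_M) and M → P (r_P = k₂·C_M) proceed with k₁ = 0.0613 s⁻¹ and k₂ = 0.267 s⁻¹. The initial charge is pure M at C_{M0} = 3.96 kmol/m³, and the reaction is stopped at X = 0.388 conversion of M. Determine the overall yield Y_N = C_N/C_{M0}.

C_M = C_{M0}(1−X) = 2.424 kmol/m³.
Both paths are first order in M, so the instantaneous fraction to N is constant: dC_N/d(−C_M) = k₁/(k₁+k₂) = 0.1867.
C_N = 0.1867·(C_{M0}−C_M) = 0.1867×1.536 = 0.287 kmol/m³.
Y_N = C_N/C_{M0} = 0.2869/3.96 = 0.0724.

0.0724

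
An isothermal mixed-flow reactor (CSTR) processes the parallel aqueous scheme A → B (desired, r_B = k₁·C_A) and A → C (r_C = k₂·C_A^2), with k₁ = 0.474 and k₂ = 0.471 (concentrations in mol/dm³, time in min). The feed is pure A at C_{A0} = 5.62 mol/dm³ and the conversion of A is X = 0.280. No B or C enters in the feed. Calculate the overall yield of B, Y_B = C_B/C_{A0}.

0.0558

Exit C_A = C_{A0}(1−X) = 5.62×0.720 = 4.046 mol/dm³.
In a CSTR the entire volume is at exit conditions, so r_B = 0.474×4.046 = 1.918 and r_C = 0.471×4.046^2 = 7.712.
Fraction of consumed A going to B: r_B/(r_B+r_C) = 0.1992.
C_B = 0.1992·C_{A0}·X = 0.1992×5.62×0.280 = 0.313 mol/dm³; Y_B = C_B/C_{A0} = 0.0558.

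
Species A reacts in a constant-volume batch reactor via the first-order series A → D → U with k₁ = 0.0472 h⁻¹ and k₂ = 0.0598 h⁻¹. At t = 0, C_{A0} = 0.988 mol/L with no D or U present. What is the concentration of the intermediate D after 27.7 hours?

0.295 mol/L

For first-order series with pure A initially, C_D(t) = k₁C_{A0}/(k₂−k₁)·(e^(−k₁t) − e^(−k₂t)).
e^(−k₁t) = e^(−0.0472×27.7) = e^(−1.307) = 0.2705; e^(−k₂t) = e^(−1.656) = 0.1908.
C_D = 0.0472×0.988/(0.0598−0.0472) × (0.2705−0.1908) = 3.701×0.07970 = 0.2950 mol/L.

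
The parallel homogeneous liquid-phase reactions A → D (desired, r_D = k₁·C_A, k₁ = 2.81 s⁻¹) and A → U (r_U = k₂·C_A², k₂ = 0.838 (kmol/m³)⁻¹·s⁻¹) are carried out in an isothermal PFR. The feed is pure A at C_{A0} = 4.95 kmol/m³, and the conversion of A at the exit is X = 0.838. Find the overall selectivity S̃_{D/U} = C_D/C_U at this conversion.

C_A = C_{A0}(1−X) = 0.8019 kmol/m³.
Along a PFR/batch, dC_D/dC_A = −r_D/(r_D+r_U) = −k₁/(k₁+k₂·C_A).
Integrating from C_{A0} to C_A: C_D = (2.81/0.838)·ln[(2.81+0.838·4.95)/(2.81+0.838·0.802)] = 3.353·ln(6.958/3.482) = 2.321 kmol/m³.
C_U = (C_{A0}−C_A)−C_D = 1.827 kmol/m³; S̃_{D/U} = 2.321/1.827 = 1.27.

1.27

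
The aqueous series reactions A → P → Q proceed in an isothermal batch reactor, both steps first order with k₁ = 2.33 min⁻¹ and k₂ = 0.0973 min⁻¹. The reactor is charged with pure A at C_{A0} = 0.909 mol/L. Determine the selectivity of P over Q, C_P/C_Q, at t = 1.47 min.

Solving the coupled first-order balances gives C_P(t) = [k₁/(k₂−k₁)]·C_{A0}·(e^(−k₁t) − e^(−k₂t)).
e^(−k₁t) = e^(−2.33×1.47) = e^(−3.425) = 0.03255; e^(−k₂t) = e^(−0.1430) = 0.8667.
C_P = 2.33×0.909/(0.0973−2.33) × (0.03255−0.8667) = (-0.9486)×(-0.8342) = 0.7913 mol/L.
C_A = C_{A0}e^(−k₁t) = 0.02958 mol/L, so C_Q = C_{A0}−C_A−C_P = 0.08810 mol/L; C_P/C_Q = 8.98.

8.98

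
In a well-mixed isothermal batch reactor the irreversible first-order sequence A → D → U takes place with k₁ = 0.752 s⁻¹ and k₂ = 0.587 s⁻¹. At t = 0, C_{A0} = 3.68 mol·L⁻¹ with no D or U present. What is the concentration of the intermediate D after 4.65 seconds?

For first-order series with pure A initially, C_D(t) = k₁C_{A0}/(k₂−k₁)·(e^(−k₁t) − e^(−k₂t)).
e^(−k₁t) = e^(−0.752×4.65) = e^(−3.497) = 0.03029; e^(−k₂t) = e^(−2.730) = 0.06525.
C_D = 0.752×3.68/(0.587−0.752) × (0.03029−0.06525) = (-16.77)×(-0.03495) = 0.5863 mol·L⁻¹.

0.586 mol·L⁻¹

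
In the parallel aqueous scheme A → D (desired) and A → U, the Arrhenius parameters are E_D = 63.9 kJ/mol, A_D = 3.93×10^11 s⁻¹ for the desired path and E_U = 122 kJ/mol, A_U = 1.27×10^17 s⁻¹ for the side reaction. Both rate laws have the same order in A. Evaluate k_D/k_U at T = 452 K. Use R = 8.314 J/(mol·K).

16.0

k_D/k_U = (A_D/A_U)·exp[−(E_D−E_U)/(RT)] = (A_D/A_U)·exp[(E_U−E_D)/(RT)].
(E_U−E_D)/(RT) = (122−63.9)×10³/(8.314×452) = 58100/3758 = 15.46.
k_D/k_U = (3.93×10^11/1.27×10^17)·exp(15.46) = 3.094×10^-6 × 5.182×10^6 = 16.0.
Since E_D < E_U, lowering the temperature improves selectivity toward D.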